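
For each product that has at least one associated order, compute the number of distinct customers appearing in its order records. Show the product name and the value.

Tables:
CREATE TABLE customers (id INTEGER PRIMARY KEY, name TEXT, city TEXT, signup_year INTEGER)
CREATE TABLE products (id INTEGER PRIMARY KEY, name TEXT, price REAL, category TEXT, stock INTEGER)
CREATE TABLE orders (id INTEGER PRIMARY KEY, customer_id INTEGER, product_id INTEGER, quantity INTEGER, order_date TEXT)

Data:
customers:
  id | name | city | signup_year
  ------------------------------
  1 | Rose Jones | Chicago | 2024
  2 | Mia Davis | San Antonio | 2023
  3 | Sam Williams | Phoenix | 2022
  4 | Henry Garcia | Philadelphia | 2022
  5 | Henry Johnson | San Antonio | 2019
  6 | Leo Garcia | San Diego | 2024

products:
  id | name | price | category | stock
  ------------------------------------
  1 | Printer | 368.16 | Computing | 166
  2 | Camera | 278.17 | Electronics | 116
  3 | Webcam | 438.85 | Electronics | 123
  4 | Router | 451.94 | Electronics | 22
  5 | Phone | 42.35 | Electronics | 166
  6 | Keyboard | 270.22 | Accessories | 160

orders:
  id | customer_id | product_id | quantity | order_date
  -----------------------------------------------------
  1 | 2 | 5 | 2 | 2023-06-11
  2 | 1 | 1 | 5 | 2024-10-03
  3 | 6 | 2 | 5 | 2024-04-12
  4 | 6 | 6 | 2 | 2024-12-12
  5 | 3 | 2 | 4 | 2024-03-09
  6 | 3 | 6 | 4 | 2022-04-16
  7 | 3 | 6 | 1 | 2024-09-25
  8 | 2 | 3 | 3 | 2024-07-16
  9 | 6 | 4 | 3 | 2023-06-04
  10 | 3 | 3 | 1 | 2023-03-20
SELECT p.name, COUNT(DISTINCT c.customer_id) AS distinct_customer_count FROM orders c JOIN products p ON c.product_id = p.id GROUP BY p.id, p.name

Execution result:
name | distinct_customer_count
Printer | 1
Camera | 2
Webcam | 2
Router | 1
Phone | 1
Keyboard | 2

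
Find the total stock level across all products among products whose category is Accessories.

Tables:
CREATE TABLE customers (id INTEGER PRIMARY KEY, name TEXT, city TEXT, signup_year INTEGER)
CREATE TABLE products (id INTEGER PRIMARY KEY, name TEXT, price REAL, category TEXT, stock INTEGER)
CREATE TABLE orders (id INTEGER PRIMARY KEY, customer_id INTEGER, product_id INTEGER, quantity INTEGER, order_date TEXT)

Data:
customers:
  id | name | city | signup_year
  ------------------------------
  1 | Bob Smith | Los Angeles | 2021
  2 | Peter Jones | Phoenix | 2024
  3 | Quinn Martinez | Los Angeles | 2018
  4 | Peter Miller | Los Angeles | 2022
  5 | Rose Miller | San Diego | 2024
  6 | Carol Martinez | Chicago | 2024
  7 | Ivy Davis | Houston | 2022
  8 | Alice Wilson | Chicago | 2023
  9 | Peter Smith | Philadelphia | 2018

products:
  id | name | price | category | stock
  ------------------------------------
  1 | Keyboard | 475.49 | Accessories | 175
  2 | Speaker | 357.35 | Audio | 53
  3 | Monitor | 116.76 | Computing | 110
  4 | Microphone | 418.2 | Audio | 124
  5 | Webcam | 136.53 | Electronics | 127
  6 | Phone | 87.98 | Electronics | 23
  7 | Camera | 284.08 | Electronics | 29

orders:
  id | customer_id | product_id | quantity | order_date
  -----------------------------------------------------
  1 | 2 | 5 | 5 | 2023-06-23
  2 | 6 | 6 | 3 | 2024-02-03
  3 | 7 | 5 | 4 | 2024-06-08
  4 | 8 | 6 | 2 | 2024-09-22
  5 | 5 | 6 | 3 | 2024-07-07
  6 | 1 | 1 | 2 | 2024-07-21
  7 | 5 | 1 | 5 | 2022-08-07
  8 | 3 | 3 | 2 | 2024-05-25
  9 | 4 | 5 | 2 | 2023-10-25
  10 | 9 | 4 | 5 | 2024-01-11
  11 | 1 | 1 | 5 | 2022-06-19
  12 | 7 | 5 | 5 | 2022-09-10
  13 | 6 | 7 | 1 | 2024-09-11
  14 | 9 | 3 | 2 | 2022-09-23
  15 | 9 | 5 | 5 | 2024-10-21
SELECT SUM(stock) FROM products WHERE category = 'Accessories'

Execution result:
175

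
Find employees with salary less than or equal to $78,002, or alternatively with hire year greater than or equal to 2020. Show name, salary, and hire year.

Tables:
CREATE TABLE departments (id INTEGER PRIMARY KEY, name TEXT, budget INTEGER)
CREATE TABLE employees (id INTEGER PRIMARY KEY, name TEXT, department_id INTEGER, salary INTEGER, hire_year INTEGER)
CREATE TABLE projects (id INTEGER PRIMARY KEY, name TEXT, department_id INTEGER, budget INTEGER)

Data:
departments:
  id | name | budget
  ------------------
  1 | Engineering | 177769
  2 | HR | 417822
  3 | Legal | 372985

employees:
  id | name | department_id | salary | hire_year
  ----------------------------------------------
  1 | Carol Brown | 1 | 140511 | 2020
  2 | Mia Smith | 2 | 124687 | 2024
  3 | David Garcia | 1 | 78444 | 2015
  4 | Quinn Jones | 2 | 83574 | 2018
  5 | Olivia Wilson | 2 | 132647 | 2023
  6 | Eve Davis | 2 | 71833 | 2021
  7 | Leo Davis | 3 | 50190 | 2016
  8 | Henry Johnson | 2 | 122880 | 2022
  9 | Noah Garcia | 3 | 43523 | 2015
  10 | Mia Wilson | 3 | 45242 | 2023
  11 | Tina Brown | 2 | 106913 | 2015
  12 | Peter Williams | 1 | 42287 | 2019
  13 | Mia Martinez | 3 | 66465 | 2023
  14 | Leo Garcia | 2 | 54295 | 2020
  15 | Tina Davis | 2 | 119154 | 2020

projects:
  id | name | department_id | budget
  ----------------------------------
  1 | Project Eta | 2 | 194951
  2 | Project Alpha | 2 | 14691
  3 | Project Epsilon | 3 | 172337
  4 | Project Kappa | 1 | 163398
SELECT name, salary, hire_year FROM employees WHERE salary <= 78002 OR hire_year >= 2020

Execution result:
name | salary | hire_year
Carol Brown | 140511 | 2020
Mia Smith | 124687 | 2024
Olivia Wilson | 132647 | 2023
Eve Davis | 71833 | 2021
Leo Davis | 50190 | 2016
Henry Johnson | 122880 | 2022
Noah Garcia | 43523 | 2015
Mia Wilson | 45242 | 2023
Peter Williams | 42287 | 2019
Mia Martinez | 66465 | 2023
Leo Garcia | 54295 | 2020
Tina Davis | 119154 | 2020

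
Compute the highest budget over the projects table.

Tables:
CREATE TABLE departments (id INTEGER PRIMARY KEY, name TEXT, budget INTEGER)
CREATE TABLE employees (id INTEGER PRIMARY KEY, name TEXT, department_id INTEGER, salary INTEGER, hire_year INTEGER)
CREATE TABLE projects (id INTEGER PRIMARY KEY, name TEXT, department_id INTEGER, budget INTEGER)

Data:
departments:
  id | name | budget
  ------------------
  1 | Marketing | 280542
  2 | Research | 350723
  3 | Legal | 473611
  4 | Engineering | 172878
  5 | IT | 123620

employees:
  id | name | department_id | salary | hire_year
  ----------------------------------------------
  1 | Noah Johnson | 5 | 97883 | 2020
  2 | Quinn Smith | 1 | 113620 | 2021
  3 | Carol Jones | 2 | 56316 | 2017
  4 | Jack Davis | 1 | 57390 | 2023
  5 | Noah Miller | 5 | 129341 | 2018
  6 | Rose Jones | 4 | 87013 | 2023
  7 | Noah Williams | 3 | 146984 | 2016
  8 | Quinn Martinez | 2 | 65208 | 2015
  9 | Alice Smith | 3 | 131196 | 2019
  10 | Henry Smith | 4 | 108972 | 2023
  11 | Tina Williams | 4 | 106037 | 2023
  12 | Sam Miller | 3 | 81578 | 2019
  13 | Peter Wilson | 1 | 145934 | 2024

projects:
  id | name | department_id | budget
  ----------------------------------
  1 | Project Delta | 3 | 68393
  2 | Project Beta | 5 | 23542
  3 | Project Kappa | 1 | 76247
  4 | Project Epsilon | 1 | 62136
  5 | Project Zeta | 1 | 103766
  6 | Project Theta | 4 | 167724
SELECT MAX(budget) FROM projects

Execution result:
167724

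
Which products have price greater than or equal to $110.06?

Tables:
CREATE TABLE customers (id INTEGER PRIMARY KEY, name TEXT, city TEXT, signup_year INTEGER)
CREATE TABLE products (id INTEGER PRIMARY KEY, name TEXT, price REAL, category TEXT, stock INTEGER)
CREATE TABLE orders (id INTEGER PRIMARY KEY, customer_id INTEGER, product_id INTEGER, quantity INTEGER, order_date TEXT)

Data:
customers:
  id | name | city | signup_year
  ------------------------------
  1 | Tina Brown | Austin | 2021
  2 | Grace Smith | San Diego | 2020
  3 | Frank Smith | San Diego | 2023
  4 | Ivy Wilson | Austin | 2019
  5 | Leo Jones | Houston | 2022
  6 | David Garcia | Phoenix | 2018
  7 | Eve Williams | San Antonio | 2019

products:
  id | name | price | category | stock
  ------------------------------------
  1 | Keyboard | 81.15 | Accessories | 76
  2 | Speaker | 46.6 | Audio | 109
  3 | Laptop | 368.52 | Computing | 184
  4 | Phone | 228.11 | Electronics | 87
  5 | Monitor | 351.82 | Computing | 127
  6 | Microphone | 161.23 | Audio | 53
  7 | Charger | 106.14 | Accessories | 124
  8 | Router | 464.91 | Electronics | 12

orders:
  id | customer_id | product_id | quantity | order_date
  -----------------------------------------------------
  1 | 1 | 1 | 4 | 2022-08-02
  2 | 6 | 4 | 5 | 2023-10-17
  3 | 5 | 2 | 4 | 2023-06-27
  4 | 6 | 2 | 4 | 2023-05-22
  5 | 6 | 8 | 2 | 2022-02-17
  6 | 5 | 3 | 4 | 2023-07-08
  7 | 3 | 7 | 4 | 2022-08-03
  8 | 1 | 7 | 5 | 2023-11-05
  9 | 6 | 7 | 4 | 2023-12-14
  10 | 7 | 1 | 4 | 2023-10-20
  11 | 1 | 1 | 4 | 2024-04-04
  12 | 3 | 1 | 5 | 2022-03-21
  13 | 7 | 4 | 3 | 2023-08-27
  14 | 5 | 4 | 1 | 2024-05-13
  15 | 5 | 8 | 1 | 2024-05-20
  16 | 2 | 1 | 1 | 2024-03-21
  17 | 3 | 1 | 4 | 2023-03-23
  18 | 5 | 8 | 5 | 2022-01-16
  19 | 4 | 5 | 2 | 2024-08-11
SELECT name, price FROM products WHERE price >= 110.06

Execution result:
name | price
Laptop | 368.52
Phone | 228.11
Monitor | 351.82
Microphone | 161.23
Router | 464.91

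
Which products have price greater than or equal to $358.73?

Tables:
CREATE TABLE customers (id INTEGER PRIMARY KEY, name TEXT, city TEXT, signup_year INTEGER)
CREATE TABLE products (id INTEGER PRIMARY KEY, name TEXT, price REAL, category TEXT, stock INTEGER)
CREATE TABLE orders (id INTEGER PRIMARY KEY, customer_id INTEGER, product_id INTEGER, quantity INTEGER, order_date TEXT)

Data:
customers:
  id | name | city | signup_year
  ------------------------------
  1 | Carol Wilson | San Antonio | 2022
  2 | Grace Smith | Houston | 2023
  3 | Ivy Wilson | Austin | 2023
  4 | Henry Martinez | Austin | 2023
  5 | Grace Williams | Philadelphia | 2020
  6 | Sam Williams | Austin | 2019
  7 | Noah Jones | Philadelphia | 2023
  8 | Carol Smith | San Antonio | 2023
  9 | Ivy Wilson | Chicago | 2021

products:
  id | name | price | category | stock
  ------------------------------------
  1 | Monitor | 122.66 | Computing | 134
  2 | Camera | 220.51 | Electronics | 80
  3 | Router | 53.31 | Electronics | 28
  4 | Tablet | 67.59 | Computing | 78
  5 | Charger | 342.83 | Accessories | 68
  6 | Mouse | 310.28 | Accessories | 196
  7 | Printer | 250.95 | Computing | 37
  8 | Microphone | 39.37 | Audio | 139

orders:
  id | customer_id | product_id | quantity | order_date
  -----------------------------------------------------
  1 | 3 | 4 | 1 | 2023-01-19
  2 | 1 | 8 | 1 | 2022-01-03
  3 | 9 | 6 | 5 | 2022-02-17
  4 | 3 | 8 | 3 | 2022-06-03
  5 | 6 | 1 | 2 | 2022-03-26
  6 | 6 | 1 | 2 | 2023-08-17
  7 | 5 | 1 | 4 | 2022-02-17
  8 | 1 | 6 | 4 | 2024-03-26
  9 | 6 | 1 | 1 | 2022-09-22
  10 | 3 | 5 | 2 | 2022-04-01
SELECT name, price FROM products WHERE price >= 358.73

Execution result:
(no rows)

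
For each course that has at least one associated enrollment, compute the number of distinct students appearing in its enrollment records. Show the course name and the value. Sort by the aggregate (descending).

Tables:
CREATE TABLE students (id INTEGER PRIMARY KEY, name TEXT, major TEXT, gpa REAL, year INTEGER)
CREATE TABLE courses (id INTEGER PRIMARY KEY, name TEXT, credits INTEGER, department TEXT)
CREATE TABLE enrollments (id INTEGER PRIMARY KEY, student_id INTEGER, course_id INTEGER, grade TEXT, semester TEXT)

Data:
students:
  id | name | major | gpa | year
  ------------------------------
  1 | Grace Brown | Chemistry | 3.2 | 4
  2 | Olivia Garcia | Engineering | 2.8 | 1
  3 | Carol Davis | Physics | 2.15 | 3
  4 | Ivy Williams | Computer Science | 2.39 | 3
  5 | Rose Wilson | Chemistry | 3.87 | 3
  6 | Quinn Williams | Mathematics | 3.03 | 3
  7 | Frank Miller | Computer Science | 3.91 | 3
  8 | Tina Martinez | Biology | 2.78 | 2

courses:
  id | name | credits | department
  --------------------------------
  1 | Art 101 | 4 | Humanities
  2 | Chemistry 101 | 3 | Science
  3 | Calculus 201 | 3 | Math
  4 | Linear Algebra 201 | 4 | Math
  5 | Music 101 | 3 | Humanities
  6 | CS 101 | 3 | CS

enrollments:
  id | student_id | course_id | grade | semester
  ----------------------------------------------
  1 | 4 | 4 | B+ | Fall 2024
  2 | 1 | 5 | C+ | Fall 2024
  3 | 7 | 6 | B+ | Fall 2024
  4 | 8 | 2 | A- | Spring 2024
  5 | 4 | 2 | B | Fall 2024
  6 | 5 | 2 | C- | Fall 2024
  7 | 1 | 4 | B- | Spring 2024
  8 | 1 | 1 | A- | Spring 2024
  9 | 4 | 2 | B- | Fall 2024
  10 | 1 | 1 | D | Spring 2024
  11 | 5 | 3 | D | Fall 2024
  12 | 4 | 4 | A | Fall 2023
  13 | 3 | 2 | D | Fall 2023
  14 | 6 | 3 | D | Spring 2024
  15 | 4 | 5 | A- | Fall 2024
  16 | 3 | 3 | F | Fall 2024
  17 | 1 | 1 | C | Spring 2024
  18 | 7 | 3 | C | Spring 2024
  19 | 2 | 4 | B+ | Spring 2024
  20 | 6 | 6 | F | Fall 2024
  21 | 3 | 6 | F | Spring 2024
SELECT p.name, COUNT(DISTINCT c.student_id) AS distinct_student_count FROM enrollments c JOIN courses p ON c.course_id = p.id GROUP BY p.id, p.name ORDER BY distinct_student_count DESC

Execution result:
name | distinct_student_count
Chemistry 101 | 4
Calculus 201 | 4
Linear Algebra 201 | 3
CS 101 | 3
Music 101 | 2
Art 101 | 1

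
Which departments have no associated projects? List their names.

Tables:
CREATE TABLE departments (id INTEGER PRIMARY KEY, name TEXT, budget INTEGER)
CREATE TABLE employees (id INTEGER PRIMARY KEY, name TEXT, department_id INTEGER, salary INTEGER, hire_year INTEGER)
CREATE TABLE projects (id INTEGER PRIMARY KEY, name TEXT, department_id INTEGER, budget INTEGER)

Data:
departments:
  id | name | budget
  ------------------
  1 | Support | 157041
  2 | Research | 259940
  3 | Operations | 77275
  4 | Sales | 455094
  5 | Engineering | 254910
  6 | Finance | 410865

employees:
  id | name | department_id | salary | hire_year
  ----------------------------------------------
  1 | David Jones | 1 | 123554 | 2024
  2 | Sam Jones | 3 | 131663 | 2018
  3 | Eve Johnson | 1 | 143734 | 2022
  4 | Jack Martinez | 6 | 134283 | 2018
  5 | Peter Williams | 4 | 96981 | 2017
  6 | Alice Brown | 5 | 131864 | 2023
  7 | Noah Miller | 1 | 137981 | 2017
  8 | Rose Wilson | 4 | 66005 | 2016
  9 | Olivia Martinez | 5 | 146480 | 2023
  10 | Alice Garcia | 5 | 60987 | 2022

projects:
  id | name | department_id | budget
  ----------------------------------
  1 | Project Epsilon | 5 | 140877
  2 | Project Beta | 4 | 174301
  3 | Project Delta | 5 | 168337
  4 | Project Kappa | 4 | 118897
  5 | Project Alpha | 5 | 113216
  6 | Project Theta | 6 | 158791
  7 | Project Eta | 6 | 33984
SELECT p.name FROM departments p LEFT JOIN projects c ON c.department_id = p.id WHERE c.id IS NULL

Execution result:
name
Support
Research
Operations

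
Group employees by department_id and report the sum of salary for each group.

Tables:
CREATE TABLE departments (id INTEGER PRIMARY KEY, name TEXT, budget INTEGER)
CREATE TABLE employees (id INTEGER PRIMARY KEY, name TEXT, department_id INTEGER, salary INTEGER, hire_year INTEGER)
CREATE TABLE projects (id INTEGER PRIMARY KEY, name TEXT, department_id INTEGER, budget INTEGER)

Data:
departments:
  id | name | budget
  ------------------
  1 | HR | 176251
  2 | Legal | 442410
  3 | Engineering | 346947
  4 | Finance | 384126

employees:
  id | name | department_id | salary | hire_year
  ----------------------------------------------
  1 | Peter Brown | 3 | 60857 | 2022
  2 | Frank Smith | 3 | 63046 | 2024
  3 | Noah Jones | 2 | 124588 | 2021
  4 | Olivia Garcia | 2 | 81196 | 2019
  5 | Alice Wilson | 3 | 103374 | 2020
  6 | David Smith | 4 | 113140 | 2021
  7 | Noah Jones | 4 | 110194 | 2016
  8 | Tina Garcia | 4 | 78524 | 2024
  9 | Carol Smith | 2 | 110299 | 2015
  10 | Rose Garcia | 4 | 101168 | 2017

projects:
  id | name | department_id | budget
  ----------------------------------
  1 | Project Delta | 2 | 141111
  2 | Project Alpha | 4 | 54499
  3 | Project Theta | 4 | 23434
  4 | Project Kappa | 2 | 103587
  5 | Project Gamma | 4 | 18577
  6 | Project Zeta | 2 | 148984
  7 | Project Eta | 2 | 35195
SELECT department_id, SUM(salary) AS sum_salary FROM employees GROUP BY department_id

Execution result:
department_id | sum_salary
2 | 316083
3 | 227277
4 | 403026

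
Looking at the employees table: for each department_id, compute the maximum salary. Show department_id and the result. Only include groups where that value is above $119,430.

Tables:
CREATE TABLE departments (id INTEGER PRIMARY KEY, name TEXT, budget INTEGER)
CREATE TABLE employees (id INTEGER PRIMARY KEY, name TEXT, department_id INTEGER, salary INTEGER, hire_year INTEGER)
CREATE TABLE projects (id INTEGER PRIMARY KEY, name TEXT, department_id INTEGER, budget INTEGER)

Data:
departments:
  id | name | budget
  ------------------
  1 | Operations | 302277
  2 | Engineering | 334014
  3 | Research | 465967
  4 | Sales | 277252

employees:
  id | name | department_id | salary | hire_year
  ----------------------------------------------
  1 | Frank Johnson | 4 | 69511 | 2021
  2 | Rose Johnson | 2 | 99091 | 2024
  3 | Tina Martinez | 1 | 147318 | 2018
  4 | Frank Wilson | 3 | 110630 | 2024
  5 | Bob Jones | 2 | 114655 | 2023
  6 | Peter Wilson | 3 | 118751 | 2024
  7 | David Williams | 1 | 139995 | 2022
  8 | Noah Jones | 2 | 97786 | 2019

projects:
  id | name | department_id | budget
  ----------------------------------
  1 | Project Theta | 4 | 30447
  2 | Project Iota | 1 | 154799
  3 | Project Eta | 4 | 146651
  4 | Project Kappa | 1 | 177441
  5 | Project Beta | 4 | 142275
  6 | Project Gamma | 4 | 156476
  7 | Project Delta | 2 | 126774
SELECT department_id, MAX(salary) AS max_salary FROM employees GROUP BY department_id HAVING MAX(salary) > 119430

Execution result:
department_id | max_salary
1 | 147318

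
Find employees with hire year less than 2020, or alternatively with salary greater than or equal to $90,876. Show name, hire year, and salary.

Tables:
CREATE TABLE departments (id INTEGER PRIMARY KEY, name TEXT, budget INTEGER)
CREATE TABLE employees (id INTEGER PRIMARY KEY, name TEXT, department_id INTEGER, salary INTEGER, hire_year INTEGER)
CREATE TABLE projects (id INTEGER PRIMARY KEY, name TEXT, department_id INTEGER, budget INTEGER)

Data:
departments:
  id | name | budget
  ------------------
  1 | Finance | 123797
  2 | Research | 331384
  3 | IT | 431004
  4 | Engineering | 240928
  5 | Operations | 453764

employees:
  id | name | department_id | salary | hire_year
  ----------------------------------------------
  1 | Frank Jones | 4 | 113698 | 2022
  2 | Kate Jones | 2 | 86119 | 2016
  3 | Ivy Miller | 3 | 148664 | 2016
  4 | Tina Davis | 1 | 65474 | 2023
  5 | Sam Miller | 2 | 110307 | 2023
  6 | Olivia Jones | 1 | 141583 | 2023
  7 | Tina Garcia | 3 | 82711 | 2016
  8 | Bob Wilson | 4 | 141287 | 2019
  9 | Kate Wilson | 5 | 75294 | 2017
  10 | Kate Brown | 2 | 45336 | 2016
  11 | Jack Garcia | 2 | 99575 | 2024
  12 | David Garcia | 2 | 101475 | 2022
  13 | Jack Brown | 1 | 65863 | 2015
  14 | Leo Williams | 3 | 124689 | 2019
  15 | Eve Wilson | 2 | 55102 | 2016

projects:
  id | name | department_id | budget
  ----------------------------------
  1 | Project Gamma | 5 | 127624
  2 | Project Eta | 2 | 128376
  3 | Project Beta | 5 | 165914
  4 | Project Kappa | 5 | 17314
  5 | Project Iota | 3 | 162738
SELECT name, hire_year, salary FROM employees WHERE hire_year < 2020 OR salary >= 90876

Execution result:
name | hire_year | salary
Frank Jones | 2022 | 113698
Kate Jones | 2016 | 86119
Ivy Miller | 2016 | 148664
Sam Miller | 2023 | 110307
Olivia Jones | 2023 | 141583
Tina Garcia | 2016 | 82711
Bob Wilson | 2019 | 141287
Kate Wilson | 2017 | 75294
Kate Brown | 2016 | 45336
Jack Garcia | 2024 | 99575
David Garcia | 2022 | 101475
Jack Brown | 2015 | 65863
Leo Williams | 2019 | 124689
Eve Wilson | 2016 | 55102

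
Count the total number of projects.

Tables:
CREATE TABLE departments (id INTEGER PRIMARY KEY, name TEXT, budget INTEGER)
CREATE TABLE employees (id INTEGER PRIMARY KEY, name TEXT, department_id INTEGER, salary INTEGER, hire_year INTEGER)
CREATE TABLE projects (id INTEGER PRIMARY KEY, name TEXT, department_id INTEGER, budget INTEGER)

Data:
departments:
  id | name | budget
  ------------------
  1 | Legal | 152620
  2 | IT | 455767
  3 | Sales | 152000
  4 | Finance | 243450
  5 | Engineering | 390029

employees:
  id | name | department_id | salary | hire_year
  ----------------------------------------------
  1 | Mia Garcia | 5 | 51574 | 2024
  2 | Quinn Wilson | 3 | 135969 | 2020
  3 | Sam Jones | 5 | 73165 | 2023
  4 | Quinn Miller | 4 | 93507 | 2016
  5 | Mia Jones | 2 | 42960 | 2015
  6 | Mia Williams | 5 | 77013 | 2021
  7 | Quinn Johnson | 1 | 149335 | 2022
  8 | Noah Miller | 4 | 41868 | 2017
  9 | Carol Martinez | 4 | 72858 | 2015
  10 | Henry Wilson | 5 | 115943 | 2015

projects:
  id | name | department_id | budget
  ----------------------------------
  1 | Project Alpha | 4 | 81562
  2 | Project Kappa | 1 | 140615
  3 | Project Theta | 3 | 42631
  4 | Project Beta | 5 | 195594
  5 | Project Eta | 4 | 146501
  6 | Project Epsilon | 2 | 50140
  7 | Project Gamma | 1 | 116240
SELECT COUNT(*) FROM projects

Execution result:
7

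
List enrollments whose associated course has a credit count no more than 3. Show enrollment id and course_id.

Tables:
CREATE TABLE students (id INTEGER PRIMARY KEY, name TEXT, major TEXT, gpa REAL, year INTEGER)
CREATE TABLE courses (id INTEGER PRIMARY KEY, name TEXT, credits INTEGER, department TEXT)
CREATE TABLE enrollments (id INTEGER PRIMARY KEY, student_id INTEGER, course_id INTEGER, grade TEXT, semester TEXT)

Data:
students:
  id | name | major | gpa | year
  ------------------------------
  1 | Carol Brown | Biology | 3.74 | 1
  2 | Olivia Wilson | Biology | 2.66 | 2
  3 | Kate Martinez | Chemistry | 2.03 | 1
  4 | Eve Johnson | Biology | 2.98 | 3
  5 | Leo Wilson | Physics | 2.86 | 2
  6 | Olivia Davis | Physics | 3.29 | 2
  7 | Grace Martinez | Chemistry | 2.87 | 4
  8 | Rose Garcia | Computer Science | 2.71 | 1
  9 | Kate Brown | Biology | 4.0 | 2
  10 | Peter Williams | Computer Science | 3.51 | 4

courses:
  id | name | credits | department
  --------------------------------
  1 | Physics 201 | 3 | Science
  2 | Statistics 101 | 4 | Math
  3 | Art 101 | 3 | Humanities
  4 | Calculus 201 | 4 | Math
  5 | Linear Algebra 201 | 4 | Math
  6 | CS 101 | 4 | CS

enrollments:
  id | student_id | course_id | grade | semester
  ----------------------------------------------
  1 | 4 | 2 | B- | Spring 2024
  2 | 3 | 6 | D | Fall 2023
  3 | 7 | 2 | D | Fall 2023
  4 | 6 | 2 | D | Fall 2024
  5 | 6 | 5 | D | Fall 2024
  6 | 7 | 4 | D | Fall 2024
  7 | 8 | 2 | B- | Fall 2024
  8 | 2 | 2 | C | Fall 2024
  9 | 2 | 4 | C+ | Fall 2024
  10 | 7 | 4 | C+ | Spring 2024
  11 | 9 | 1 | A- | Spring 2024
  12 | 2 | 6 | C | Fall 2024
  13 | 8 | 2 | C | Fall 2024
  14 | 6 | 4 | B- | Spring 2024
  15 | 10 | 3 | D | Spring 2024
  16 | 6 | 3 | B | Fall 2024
SELECT id, course_id FROM enrollments WHERE course_id IN (SELECT id FROM courses WHERE credits <= 3)

Execution result:
id | course_id
11 | 1
15 | 3
16 | 3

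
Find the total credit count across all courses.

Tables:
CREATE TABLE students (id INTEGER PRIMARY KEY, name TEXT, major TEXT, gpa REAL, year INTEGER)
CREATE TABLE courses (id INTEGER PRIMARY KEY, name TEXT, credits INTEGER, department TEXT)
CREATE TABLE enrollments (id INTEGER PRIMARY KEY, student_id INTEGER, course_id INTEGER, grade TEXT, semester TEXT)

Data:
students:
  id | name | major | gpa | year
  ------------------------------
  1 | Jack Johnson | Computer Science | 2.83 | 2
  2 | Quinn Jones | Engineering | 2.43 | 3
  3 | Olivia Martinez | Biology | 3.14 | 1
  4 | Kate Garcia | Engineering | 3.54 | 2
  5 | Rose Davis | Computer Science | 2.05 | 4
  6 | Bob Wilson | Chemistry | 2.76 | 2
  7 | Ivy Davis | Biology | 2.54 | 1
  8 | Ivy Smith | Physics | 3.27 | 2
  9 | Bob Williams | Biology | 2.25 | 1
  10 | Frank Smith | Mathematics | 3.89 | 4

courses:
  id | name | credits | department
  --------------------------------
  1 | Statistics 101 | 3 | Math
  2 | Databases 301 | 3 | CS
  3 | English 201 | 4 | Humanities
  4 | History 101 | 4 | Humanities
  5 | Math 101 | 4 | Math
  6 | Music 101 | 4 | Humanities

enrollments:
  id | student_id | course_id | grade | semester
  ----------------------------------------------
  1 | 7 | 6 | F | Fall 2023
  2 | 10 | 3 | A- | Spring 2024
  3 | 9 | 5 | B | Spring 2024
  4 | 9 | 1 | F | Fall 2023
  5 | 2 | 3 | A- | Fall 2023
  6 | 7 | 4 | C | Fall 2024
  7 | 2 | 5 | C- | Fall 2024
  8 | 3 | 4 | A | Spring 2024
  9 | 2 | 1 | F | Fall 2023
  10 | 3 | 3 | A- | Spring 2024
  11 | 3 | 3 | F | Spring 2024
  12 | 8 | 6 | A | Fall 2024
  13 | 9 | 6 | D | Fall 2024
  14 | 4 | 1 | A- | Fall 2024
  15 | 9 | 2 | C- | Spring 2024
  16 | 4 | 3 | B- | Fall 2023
SELECT SUM(credits) FROM courses

Execution result:
22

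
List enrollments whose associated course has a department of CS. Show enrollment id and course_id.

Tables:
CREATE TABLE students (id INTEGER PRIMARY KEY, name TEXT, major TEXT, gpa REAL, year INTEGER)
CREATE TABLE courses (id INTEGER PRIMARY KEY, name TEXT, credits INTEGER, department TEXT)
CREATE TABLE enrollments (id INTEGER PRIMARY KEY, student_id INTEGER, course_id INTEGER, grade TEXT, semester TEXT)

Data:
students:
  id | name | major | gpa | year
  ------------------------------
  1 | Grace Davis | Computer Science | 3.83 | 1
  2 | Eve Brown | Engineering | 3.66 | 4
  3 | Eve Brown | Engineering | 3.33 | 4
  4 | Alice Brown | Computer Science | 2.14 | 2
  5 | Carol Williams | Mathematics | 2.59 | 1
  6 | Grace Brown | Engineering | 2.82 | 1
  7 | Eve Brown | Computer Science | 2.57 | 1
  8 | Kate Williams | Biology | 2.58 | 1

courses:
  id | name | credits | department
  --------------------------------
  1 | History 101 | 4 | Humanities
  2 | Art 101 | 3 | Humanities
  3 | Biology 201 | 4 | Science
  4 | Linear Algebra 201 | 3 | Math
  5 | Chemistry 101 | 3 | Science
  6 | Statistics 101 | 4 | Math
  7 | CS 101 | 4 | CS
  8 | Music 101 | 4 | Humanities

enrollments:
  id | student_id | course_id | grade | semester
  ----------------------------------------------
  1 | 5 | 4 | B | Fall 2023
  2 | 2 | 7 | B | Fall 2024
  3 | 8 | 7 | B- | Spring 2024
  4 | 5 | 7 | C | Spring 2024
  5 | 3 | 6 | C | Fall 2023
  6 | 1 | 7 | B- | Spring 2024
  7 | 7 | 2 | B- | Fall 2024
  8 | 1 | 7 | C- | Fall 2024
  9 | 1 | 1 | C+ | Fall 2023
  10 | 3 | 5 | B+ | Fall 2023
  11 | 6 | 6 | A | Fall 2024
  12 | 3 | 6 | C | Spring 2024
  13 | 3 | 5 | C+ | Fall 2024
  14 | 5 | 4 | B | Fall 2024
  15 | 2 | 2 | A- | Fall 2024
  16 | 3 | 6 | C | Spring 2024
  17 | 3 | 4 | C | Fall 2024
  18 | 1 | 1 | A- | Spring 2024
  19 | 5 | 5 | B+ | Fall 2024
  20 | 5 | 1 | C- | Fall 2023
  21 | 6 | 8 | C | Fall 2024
SELECT id, course_id FROM enrollments WHERE course_id IN (SELECT id FROM courses WHERE department = 'CS')

Execution result:
id | course_id
2 | 7
3 | 7
4 | 7
6 | 7
8 | 7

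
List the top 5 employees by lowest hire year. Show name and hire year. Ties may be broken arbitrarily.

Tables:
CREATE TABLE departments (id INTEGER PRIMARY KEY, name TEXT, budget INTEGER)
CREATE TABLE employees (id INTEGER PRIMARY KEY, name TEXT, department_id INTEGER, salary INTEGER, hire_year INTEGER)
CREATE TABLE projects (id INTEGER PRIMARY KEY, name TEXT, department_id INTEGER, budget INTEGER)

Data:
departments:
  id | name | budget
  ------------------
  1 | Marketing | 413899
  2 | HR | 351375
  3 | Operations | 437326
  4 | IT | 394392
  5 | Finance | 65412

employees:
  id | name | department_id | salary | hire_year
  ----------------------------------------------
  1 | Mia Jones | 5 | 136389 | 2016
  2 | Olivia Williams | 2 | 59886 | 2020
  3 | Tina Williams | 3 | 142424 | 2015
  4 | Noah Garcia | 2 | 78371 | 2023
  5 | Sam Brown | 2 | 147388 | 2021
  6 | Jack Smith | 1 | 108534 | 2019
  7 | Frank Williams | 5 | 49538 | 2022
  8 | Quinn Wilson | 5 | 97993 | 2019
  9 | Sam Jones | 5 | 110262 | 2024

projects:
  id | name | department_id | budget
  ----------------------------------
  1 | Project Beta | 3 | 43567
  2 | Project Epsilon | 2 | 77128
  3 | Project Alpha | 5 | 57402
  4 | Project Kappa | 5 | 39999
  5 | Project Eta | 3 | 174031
SELECT name, hire_year FROM employees ORDER BY hire_year ASC LIMIT 5

Execution result:
name | hire_year
Tina Williams | 2015
Mia Jones | 2016
Jack Smith | 2019
Quinn Wilson | 2019
Olivia Williams | 2020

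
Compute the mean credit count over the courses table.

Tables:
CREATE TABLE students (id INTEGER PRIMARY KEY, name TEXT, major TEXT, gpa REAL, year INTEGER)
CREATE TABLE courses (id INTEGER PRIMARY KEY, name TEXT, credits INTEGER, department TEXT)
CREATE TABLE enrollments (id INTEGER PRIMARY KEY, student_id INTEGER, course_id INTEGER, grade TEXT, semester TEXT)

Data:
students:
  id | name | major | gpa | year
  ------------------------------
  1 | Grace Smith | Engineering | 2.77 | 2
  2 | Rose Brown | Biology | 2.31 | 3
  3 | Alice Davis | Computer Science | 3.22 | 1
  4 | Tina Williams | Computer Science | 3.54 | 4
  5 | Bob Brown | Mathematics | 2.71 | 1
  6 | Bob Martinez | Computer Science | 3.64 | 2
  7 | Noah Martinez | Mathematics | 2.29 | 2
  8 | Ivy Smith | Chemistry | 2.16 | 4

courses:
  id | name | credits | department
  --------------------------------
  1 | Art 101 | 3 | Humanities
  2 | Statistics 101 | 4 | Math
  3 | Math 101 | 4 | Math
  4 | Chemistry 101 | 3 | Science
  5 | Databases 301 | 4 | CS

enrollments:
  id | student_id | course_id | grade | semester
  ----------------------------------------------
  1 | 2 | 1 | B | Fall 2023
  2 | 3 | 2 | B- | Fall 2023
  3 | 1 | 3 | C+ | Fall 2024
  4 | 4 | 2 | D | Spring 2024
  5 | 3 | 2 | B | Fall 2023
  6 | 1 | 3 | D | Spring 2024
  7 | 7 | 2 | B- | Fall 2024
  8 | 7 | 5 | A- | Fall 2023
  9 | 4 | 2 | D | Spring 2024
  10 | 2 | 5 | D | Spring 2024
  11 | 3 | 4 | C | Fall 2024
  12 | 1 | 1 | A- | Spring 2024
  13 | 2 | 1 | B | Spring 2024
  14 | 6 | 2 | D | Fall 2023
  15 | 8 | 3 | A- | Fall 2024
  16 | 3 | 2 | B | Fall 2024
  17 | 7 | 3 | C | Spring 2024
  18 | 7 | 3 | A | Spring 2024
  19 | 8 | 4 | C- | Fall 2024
SELECT AVG(credits) FROM courses

Execution result:
3.60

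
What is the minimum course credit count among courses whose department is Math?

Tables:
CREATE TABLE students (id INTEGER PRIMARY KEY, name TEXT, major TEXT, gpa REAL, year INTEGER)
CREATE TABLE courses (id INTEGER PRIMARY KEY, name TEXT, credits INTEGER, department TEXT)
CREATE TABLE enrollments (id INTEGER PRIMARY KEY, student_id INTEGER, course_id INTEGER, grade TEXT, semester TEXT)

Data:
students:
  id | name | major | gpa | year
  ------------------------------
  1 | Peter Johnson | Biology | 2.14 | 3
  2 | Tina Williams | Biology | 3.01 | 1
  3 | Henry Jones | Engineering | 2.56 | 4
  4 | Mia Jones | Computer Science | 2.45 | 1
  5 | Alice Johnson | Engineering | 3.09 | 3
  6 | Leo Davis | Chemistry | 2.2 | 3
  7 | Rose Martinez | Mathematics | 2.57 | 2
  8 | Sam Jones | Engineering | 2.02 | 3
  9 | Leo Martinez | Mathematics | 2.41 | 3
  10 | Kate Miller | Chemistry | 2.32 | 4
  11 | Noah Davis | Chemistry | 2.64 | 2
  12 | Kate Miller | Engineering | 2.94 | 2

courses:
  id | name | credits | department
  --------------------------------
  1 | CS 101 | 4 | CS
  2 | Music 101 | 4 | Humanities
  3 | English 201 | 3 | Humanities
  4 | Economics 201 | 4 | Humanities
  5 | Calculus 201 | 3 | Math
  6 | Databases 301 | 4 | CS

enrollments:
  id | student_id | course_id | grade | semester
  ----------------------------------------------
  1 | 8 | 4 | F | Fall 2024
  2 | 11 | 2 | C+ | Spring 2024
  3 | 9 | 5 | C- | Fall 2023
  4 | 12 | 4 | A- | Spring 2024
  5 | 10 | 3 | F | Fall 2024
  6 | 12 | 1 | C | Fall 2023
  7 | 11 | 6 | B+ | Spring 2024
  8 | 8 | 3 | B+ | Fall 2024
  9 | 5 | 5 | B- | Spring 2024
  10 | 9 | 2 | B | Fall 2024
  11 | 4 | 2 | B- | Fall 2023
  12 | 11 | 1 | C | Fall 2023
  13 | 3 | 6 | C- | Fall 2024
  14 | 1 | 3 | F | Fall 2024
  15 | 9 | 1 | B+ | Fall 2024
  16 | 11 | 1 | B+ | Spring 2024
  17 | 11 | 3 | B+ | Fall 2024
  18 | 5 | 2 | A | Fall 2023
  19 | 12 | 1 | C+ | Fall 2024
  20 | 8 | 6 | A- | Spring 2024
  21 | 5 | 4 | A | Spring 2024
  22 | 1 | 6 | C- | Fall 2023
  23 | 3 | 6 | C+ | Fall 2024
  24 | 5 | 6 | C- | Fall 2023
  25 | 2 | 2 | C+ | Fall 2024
SELECT MIN(credits) FROM courses WHERE department = 'Math'

Execution result:
3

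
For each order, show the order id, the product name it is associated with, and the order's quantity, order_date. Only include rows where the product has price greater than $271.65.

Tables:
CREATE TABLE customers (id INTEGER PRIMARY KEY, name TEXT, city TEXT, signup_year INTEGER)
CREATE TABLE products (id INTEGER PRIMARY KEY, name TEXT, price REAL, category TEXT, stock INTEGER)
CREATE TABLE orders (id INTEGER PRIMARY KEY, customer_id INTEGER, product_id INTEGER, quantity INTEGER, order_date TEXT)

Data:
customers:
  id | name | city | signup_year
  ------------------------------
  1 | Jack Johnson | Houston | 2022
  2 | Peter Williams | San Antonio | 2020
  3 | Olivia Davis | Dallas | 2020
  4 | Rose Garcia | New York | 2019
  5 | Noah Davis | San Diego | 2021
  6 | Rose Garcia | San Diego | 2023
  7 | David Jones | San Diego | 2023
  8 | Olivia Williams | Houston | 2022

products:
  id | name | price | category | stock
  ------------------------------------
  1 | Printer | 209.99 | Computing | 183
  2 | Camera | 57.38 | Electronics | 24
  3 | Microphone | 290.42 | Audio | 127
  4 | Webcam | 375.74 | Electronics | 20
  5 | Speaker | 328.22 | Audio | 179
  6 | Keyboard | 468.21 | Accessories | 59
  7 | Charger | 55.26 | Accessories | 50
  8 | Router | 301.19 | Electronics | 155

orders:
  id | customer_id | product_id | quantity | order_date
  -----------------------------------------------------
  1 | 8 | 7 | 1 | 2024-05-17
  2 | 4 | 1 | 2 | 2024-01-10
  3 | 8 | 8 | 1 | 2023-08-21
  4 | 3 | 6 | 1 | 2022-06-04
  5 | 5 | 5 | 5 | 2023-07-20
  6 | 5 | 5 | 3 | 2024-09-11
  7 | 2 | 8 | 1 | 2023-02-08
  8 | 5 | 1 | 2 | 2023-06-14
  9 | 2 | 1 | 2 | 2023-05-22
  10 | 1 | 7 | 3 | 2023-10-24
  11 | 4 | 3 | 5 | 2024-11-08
SELECT c.id, p.name AS product, c.quantity, c.order_date FROM orders c JOIN products p ON c.product_id = p.id WHERE p.price > 271.65

Execution result:
id | product | quantity | order_date
3 | Router | 1 | 2023-08-21
4 | Keyboard | 1 | 2022-06-04
5 | Speaker | 5 | 2023-07-20
6 | Speaker | 3 | 2024-09-11
7 | Router | 1 | 2023-02-08
11 | Microphone | 5 | 2024-11-08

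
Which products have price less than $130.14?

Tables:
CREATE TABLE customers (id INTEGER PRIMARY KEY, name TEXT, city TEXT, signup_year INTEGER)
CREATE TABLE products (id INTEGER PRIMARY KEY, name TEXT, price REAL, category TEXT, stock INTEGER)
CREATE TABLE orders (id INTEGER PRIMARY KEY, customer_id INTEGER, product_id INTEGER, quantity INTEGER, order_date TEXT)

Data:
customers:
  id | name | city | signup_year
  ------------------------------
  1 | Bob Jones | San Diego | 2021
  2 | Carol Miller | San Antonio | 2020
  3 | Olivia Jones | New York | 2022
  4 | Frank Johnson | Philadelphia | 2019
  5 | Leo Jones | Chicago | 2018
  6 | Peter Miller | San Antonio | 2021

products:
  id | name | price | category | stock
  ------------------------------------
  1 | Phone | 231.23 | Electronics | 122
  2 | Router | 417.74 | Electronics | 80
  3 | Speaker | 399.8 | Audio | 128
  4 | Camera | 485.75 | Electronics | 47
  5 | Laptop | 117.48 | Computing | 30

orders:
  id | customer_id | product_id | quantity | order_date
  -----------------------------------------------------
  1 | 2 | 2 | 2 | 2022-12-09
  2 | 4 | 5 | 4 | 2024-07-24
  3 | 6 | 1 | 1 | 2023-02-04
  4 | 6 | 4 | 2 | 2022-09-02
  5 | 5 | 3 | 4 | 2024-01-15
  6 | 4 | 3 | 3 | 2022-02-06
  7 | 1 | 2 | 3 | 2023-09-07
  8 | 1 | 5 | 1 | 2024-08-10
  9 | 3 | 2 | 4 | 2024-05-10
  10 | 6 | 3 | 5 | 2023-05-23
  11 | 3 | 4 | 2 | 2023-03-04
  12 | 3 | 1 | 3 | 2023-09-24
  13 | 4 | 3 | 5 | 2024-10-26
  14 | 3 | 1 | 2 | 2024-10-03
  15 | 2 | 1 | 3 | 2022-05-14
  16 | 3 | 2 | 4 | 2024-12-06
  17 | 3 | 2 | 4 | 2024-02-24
SELECT name, price FROM products WHERE price < 130.14

Execution result:
name | price
Laptop | 117.48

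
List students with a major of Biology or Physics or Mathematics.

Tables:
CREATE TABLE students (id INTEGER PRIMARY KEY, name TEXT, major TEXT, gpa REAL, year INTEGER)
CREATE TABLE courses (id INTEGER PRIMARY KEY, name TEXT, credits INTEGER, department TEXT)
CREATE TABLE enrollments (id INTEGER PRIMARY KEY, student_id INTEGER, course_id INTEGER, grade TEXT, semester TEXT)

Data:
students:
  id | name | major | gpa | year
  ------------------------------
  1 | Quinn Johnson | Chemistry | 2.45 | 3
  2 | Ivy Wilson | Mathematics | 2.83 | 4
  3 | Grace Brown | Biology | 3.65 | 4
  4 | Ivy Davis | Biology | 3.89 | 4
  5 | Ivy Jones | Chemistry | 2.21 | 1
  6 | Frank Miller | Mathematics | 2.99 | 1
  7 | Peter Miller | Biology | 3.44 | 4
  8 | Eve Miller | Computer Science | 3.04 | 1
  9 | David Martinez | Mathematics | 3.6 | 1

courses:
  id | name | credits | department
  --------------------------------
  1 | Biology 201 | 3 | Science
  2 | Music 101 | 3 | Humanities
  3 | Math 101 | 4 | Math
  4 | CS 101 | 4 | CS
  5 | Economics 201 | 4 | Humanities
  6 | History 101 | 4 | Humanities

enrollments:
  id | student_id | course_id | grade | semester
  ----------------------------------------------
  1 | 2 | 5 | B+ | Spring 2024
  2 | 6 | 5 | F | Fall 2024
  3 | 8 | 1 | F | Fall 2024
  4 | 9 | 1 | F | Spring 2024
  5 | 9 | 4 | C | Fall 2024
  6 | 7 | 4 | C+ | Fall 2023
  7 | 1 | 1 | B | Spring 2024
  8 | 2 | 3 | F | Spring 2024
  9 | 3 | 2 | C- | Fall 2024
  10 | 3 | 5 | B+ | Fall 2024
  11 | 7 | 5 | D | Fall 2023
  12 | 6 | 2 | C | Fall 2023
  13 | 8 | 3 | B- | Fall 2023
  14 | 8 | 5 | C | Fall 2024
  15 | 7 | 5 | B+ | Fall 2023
SELECT name, major FROM students WHERE major IN ('Biology', 'Physics', 'Mathematics')

Execution result:
name | major
Ivy Wilson | Mathematics
Grace Brown | Biology
Ivy Davis | Biology
Frank Miller | Mathematics
Peter Miller | Biology
David Martinez | Mathematics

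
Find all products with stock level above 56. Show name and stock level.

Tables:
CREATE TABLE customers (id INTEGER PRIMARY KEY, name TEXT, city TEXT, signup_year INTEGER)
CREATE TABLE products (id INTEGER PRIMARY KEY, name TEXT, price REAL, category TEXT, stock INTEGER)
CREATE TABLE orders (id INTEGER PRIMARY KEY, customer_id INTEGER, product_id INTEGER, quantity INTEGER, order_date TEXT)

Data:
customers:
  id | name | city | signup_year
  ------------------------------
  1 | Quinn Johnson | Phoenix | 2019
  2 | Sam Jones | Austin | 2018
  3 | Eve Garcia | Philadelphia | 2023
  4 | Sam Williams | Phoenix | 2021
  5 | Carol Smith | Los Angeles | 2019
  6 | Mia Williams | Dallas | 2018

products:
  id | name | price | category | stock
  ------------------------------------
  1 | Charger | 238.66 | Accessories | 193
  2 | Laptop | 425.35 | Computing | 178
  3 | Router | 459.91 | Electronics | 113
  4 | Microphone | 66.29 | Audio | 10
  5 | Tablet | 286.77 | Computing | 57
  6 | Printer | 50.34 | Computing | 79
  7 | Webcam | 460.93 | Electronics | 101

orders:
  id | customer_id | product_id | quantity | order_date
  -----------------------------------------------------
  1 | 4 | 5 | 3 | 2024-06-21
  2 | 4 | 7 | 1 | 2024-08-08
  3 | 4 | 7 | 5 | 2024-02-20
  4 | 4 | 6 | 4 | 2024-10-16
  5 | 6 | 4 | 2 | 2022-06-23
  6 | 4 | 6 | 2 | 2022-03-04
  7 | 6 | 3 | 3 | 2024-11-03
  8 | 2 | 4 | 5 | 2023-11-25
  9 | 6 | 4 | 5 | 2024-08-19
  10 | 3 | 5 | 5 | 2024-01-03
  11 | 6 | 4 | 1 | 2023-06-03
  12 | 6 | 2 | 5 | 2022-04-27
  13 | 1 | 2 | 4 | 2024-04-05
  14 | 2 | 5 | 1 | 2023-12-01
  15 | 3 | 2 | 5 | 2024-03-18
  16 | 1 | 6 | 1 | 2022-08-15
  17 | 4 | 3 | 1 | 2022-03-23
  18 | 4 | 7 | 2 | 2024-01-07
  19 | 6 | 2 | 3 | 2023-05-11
SELECT name, stock FROM products WHERE stock > 56

Execution result:
name | stock
Charger | 193
Laptop | 178
Router | 113
Tablet | 57
Printer | 79
Webcam | 101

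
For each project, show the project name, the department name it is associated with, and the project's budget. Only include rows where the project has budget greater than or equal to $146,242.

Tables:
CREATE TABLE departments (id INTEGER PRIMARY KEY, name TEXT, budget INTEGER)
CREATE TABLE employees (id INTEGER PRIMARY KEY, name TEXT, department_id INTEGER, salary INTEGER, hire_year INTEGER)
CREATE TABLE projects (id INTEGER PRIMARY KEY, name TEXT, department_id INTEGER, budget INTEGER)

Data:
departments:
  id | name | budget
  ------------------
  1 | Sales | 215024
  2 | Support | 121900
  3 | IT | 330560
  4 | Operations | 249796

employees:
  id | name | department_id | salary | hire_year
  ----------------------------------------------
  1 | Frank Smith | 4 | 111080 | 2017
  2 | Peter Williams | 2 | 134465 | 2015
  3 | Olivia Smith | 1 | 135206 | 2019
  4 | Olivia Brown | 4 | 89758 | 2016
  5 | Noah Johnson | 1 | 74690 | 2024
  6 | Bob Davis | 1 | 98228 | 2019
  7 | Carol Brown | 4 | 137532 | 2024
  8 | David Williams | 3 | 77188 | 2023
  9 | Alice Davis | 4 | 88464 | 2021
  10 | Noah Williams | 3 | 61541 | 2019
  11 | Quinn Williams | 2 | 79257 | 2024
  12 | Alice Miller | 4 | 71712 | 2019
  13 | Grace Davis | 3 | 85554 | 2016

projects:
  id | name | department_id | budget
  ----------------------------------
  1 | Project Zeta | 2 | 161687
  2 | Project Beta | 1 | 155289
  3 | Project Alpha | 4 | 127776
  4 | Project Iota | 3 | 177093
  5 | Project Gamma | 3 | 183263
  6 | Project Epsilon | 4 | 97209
SELECT c.name, p.name AS department, c.budget FROM projects c JOIN departments p ON c.department_id = p.id WHERE c.budget >= 146242

Execution result:
name | department | budget
Project Zeta | Support | 161687
Project Beta | Sales | 155289
Project Iota | IT | 177093
Project Gamma | IT | 183263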